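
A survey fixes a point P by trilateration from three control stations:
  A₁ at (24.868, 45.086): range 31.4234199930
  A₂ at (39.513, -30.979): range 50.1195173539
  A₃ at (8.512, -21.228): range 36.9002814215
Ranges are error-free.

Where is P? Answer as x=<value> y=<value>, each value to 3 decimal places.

eq1: (x − 24.868)² + (y − 45.086)² = 31.4234199930²
eq2: (x − 39.513)² + (y + 30.979)² = 50.1195173539²
eq3: (x − 8.512)² + (y + 21.228)² = 36.9002814215²
eq1−eq3, eq1−eq2 (x²,y² cancel):
  -32.712·x − 132.628·y = -2502.282137
  29.290·x − 152.130·y = -1654.723906
det = -32.712·-152.130 − -132.628·29.290 = 8861.150680
x = (-2502.282137·-152.130 − -132.628·-1654.723906) / 8861.150680 = 18.192836
y = (-32.712·-1654.723906 − -2502.282137·29.290) / 8861.150680 = 14.379755

x=18.193 y=14.380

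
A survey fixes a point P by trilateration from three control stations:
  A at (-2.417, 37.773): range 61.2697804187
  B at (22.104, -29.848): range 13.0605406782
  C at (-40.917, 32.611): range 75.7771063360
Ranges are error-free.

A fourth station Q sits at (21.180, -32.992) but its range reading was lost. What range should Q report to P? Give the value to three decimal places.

14.585

eq1: (x + 2.417)² + (y − 37.773)² = 61.2697804187²
eq2: (x − 22.104)² + (y + 29.848)² = 13.0605406782²
eq3: (x + 40.917)² + (y − 32.611)² = 75.7771063360²
eq3−eq2, eq3−eq1 (x²,y² cancel):
  126.042·x − 124.918·y = 4213.403832
  77.000·x + 10.324·y = 683.147060
det = 126.042·10.324 − -124.918·77.000 = 10919.943608
x = (4213.403832·10.324 − -124.918·683.147060) / 10919.943608 = 11.798279
y = (126.042·683.147060 − 4213.403832·77.000) / 10919.943608 = -21.824918
|P − Q| = √((11.798279 − 21.180)² + (-21.824918 − -32.992)²) = 14.584938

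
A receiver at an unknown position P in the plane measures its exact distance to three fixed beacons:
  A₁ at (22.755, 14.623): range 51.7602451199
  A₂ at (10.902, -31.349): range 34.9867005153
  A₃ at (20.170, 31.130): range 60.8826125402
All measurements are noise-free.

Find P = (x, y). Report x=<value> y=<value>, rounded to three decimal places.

x=-19.882 y=-14.723

eq1: (x − 22.755)² + (y − 14.623)² = 51.7602451199²
eq2: (x − 10.902)² + (y + 31.349)² = 34.9867005153²
eq3: (x − 20.170)² + (y − 31.130)² = 60.8826125402²
eq2−eq1, eq2−eq3 (x²,y² cancel):
  23.706·x + 91.944·y = -1825.045013
  18.536·x + 124.958·y = -2208.330902
det = 23.706·124.958 − 91.944·18.536 = 1257.980364
x = (-1825.045013·124.958 − 91.944·-2208.330902) / 1257.980364 = -19.882026
y = (23.706·-2208.330902 − -1825.045013·18.536) / 1257.980364 = -14.723328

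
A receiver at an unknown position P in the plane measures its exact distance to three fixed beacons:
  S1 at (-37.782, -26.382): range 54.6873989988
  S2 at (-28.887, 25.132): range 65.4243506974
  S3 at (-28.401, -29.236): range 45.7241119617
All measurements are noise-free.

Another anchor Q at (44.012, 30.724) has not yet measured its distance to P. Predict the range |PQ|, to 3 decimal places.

59.181

eq1: (x + 37.782)² + (y + 26.382)² = 54.6873989988²
eq2: (x + 28.887)² + (y − 25.132)² = 65.4243506974²
eq3: (x + 28.401)² + (y + 29.236)² = 45.7241119617²
eq3−eq2, eq3−eq1 (x²,y² cancel):
  -0.972·x + 108.736·y = -2384.935553
  -18.762·x + 5.708·y = -437.888244
det = -0.972·5.708 − 108.736·-18.762 = 2034.556656
x = (-2384.935553·5.708 − 108.736·-437.888244) / 2034.556656 = 16.711751
y = (-0.972·-437.888244 − -2384.935553·-18.762) / 2034.556656 = -21.783878
|P − Q| = √((16.711751 − 44.012)² + (-21.783878 − 30.724)²) = 59.180916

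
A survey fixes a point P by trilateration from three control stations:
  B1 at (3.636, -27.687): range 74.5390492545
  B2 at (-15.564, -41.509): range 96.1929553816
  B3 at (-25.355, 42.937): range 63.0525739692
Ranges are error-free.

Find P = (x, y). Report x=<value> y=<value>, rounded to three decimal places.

eq1: (x − 3.636)² + (y + 27.687)² = 74.5390492545²
eq2: (x + 15.564)² + (y + 41.509)² = 96.1929553816²
eq3: (x + 25.355)² + (y − 42.937)² = 63.0525739692²
eq1−eq2, eq1−eq3 (x²,y² cancel):
  -38.400·x − 27.644·y = -2511.570089
  -57.982·x + 141.248·y = 3287.114309
det = -38.400·141.248 − -27.644·-57.982 = -7026.777608
x = (-2511.570089·141.248 − -27.644·3287.114309) / -7026.777608 = 37.554236
y = (-38.400·3287.114309 − -2511.570089·-57.982) / -7026.777608 = 38.687868

x=37.554 y=38.688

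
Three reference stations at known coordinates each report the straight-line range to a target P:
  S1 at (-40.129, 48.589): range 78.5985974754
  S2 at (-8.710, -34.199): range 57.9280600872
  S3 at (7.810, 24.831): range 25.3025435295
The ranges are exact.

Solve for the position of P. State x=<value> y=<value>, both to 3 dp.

x=28.470 y=10.223

eq1: (x + 40.129)² + (y − 48.589)² = 78.5985974754²
eq2: (x + 8.710)² + (y + 34.199)² = 57.9280600872²
eq3: (x − 7.810)² + (y − 24.831)² = 25.3025435295²
eq3−eq1, eq3−eq2 (x²,y² cancel):
  -95.878·x + 47.516·y = -2243.867915
  -33.040·x − 118.060·y = -2147.580396
det = -95.878·-118.060 − 47.516·-33.040 = 12889.285320
x = (-2243.867915·-118.060 − 47.516·-2147.580396) / 12889.285320 = 28.469808
y = (-95.878·-2147.580396 − -2243.867915·-33.040) / 12889.285320 = 10.223089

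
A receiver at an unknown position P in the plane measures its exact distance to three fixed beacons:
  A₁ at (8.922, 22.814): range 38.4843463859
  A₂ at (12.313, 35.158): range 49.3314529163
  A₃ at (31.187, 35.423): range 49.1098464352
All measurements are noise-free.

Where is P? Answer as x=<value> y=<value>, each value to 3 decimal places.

eq1: (x − 8.922)² + (y − 22.814)² = 38.4843463859²
eq2: (x − 12.313)² + (y − 35.158)² = 49.3314529163²
eq3: (x − 31.187)² + (y − 35.423)² = 49.1098464352²
eq2−eq1, eq2−eq3 (x²,y² cancel):
  -6.782·x − 24.688·y = 164.933077
  37.748·x + 0.530·y = 861.538195
det = -6.782·0.530 − -24.688·37.748 = 928.328164
x = (164.933077·0.530 − -24.688·861.538195) / 928.328164 = 23.005948
y = (-6.782·861.538195 − 164.933077·37.748) / 928.328164 = -13.000624

x=23.006 y=-13.001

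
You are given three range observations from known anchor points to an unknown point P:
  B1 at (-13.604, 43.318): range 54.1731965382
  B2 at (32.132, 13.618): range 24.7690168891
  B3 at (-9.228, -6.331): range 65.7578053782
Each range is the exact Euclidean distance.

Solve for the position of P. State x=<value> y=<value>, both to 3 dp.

x=40.204 y=37.035

eq1: (x + 13.604)² + (y − 43.318)² = 54.1731965382²
eq2: (x − 32.132)² + (y − 13.618)² = 24.7690168891²
eq3: (x + 9.228)² + (y + 6.331)² = 65.7578053782²
eq1−eq3, eq1−eq2 (x²,y² cancel):
  8.752·x − 99.298·y = -3325.634140
  91.472·x − 59.400·y = 1477.628434
det = 8.752·-59.400 − -99.298·91.472 = 8563.117856
x = (-3325.634140·-59.400 − -99.298·1477.628434) / 8563.117856 = 40.203606
y = (8.752·1477.628434 − -3325.634140·91.472) / 8563.117856 = 37.034946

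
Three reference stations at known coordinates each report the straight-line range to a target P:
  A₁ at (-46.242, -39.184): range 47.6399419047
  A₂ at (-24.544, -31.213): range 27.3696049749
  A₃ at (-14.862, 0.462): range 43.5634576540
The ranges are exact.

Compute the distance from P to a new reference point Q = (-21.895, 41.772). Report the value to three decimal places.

84.981

eq1: (x + 46.242)² + (y + 39.184)² = 47.6399419047²
eq2: (x + 24.544)² + (y + 31.213)² = 27.3696049749²
eq3: (x + 14.862)² + (y − 0.462)² = 43.5634576540²
eq3−eq2, eq3−eq1 (x²,y² cancel):
  -19.364·x − 63.350·y = 2504.246383
  -62.760·x − 79.292·y = 3080.826710
det = -19.364·-79.292 − -63.350·-62.760 = -2440.435712
x = (2504.246383·-79.292 − -63.350·3080.826710) / -2440.435712 = 1.391691
y = (-19.364·3080.826710 − 2504.246383·-62.760) / -2440.435712 = -39.955724
|P − Q| = √((1.391691 − -21.895)² + (-39.955724 − 41.772)²) = 84.980532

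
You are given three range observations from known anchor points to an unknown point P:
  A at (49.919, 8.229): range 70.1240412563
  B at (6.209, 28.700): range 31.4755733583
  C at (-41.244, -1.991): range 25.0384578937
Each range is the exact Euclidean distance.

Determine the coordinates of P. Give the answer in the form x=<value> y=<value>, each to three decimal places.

x=-20.130 y=11.468

eq1: (x − 49.919)² + (y − 8.229)² = 70.1240412563²
eq2: (x − 6.209)² + (y − 28.700)² = 31.4755733583²
eq3: (x + 41.244)² + (y + 1.991)² = 25.0384578937²
eq1−eq2, eq1−eq3 (x²,y² cancel):
  -87.420·x + 40.942·y = 2229.288123
  -182.326·x − 20.440·y = 3435.865403
det = -87.420·-20.440 − 40.942·-182.326 = 9251.655892
x = (2229.288123·-20.440 − 40.942·3435.865403) / 9251.655892 = -20.130218
y = (-87.420·3435.865403 − 2229.288123·-182.326) / 9251.655892 = 11.467551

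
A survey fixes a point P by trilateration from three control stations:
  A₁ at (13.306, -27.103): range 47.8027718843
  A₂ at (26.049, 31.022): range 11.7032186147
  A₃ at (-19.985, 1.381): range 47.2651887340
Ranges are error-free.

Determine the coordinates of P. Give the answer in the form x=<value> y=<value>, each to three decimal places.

x=23.640 y=19.569

eq1: (x − 13.306)² + (y + 27.103)² = 47.8027718843²
eq2: (x − 26.049)² + (y − 31.022)² = 11.7032186147²
eq3: (x + 19.985)² + (y − 1.381)² = 47.2651887340²
eq3−eq1, eq3−eq2 (x²,y² cancel):
  66.582·x − 56.968·y = 459.207925
  92.068·x + 59.282·y = 3336.640239
det = 66.582·59.282 − -56.968·92.068 = 9192.043948
x = (459.207925·59.282 − -56.968·3336.640239) / 9192.043948 = 23.640497
y = (66.582·3336.640239 − 459.207925·92.068) / 9192.043948 = 19.569296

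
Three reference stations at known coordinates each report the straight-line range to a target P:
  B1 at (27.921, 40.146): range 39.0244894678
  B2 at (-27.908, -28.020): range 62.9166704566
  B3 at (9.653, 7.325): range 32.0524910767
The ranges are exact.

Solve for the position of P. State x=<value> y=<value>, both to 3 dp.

eq1: (x − 27.921)² + (y − 40.146)² = 39.0244894678²
eq2: (x + 27.908)² + (y + 28.020)² = 62.9166704566²
eq3: (x − 9.653)² + (y − 7.325)² = 32.0524910767²
eq3−eq2, eq3−eq1 (x²,y² cancel):
  -75.122·x − 70.690·y = -1514.004407
  36.536·x + 65.642·y = 1748.898929
det = -75.122·65.642 − -70.690·36.536 = -2348.428484
x = (-1514.004407·65.642 − -70.690·1748.898929) / -2348.428484 = -10.324942
y = (-75.122·1748.898929 − -1514.004407·36.536) / -2348.428484 = 32.389796

x=-10.325 y=32.390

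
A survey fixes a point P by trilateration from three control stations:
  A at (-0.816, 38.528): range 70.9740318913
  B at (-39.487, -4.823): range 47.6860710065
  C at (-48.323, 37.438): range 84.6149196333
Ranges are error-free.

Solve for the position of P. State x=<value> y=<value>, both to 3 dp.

eq1: (x + 0.816)² + (y − 38.528)² = 70.9740318913²
eq2: (x + 39.487)² + (y + 4.823)² = 47.6860710065²
eq3: (x + 48.323)² + (y − 37.438)² = 84.6149196333²
eq2−eq1, eq2−eq3 (x²,y² cancel):
  77.342·x + 86.702·y = -2860.763693
  -17.672·x + 84.522·y = -2731.491582
det = 77.342·84.522 − 86.702·-17.672 = 8069.298268
x = (-2860.763693·84.522 − 86.702·-2731.491582) / 8069.298268 = -0.616124
y = (77.342·-2731.491582 − -2860.763693·-17.672) / 8069.298268 = -32.445750

x=-0.616 y=-32.446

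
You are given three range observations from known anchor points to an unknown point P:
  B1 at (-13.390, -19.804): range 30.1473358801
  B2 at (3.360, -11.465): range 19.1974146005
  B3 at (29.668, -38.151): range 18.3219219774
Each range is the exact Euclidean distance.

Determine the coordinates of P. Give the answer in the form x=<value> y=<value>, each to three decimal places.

eq1: (x + 13.390)² + (y + 19.804)² = 30.1473358801²
eq2: (x − 3.360)² + (y + 11.465)² = 19.1974146005²
eq3: (x − 29.668)² + (y + 38.151)² = 18.3219219774²
eq2−eq3, eq2−eq1 (x²,y² cancel):
  52.616·x − 53.372·y = 2225.801102
  -33.500·x − 16.678·y = -111.566442
det = 52.616·-16.678 − -53.372·-33.500 = -2665.491648
x = (2225.801102·-16.678 − -53.372·-111.566442) / -2665.491648 = 16.160784
y = (52.616·-111.566442 − 2225.801102·-33.500) / -2665.491648 = -25.771665

x=16.161 y=-25.772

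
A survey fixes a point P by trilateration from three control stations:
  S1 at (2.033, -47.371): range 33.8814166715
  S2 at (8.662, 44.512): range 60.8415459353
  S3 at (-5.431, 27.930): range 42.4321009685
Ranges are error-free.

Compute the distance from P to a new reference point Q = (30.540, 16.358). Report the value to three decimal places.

eq1: (x − 2.033)² + (y + 47.371)² = 33.8814166715²
eq2: (x − 8.662)² + (y − 44.512)² = 60.8415459353²
eq3: (x + 5.431)² + (y − 27.930)² = 42.4321009685²
eq3−eq1, eq3−eq2 (x²,y² cancel):
  14.928·x − 150.602·y = 2091.096866
  28.186·x + 33.164·y = -654.442792
det = 14.928·33.164 − -150.602·28.186 = 4739.940164
x = (2091.096866·33.164 − -150.602·-654.442792) / 4739.940164 = -6.162790
y = (14.928·-654.442792 − 2091.096866·28.186) / 4739.940164 = -14.495790
|P − Q| = √((-6.162790 − 30.540)² + (-14.495790 − 16.358)²) = 47.948422

47.948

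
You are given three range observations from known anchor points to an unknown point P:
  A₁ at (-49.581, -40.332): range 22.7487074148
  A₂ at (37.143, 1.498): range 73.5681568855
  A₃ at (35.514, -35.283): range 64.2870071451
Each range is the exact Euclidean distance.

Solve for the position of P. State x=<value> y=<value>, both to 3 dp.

x=-28.656 y=-31.407

eq1: (x + 49.581)² + (y + 40.332)² = 22.7487074148²
eq2: (x − 37.143)² + (y − 1.498)² = 73.5681568855²
eq3: (x − 35.514)² + (y + 35.283)² = 64.2870071451²
eq3−eq1, eq3−eq2 (x²,y² cancel):
  -170.190·x − 10.098·y = 5194.127099
  3.258·x + 73.562·y = -2403.742252
det = -170.190·73.562 − -10.098·3.258 = -12486.617496
x = (5194.127099·73.562 − -10.098·-2403.742252) / -12486.617496 = -28.656070
y = (-170.190·-2403.742252 − 5194.127099·3.258) / -12486.617496 = -31.407259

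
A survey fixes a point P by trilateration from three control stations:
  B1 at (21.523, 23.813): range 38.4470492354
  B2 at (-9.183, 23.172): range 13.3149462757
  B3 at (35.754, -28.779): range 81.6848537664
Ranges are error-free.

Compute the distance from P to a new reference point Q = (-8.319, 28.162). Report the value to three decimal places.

eq1: (x − 21.523)² + (y − 23.813)² = 38.4470492354²
eq2: (x + 9.183)² + (y − 23.172)² = 13.3149462757²
eq3: (x − 35.754)² + (y + 28.779)² = 81.6848537664²
eq1−eq3, eq1−eq2 (x²,y² cancel):
  28.462·x − 105.184·y = -4117.958881
  -61.412·x − 1.282·y = 891.858376
det = 28.462·-1.282 − -105.184·-61.412 = -6496.048092
x = (-4117.958881·-1.282 − -105.184·891.858376) / -6496.048092 = -15.253652
y = (28.462·891.858376 − -4117.958881·-61.412) / -6496.048092 = 35.022527
|P − Q| = √((-15.253652 − -8.319)² + (35.022527 − 28.162)²) = 9.754805

9.755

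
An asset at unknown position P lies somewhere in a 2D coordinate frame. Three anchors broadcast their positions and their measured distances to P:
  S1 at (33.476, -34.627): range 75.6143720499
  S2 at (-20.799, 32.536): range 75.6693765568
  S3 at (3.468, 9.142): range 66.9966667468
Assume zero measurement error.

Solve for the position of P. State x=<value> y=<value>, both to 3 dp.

x=-41.939 y=-40.121

eq1: (x − 33.476)² + (y + 34.627)² = 75.6143720499²
eq2: (x + 20.799)² + (y − 32.536)² = 75.6693765568²
eq3: (x − 3.468)² + (y − 9.142)² = 66.9966667468²
eq1−eq2, eq1−eq3 (x²,y² cancel):
  -108.550·x + 134.326·y = -836.803296
  -60.016·x + 87.538·y = -995.088612
det = -108.550·87.538 − 134.326·-60.016 = -1440.540684
x = (-836.803296·87.538 − 134.326·-995.088612) / -1440.540684 = -41.938549
y = (-108.550·-995.088612 − -836.803296·-60.016) / -1440.540684 = -40.120548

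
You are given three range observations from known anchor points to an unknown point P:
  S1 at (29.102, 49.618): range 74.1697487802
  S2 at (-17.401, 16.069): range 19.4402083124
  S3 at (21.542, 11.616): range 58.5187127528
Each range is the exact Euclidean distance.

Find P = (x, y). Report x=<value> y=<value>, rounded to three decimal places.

eq1: (x − 29.102)² + (y − 49.618)² = 74.1697487802²
eq2: (x + 17.401)² + (y − 16.069)² = 19.4402083124²
eq3: (x − 21.542)² + (y − 11.616)² = 58.5187127528²
eq3−eq1, eq3−eq2 (x²,y² cancel):
  15.120·x + 76.004·y = 633.171216
  -77.886·x + 8.906·y = 3008.536385
det = 15.120·8.906 − 76.004·-77.886 = 6054.306264
x = (633.171216·8.906 − 76.004·3008.536385) / 6054.306264 = -36.836884
y = (15.120·3008.536385 − 633.171216·-77.886) / 6054.306264 = 15.658977

x=-36.837 y=15.659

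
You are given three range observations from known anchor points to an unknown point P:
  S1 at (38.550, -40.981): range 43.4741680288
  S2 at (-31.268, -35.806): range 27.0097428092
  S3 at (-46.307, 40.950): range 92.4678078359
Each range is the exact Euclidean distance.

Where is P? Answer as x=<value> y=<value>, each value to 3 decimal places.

eq1: (x − 38.550)² + (y + 40.981)² = 43.4741680288²
eq2: (x + 31.268)² + (y + 35.806)² = 27.0097428092²
eq3: (x + 46.307)² + (y − 40.950)² = 92.4678078359²
eq3−eq2, eq3−eq1 (x²,y² cancel):
  30.078·x − 153.512·y = 6259.285990
  169.714·x − 163.862·y = 6004.596312
det = 30.078·-163.862 − -153.512·169.714 = 21124.494332
x = (6259.285990·-163.862 − -153.512·6004.596312) / 21124.494332 = -4.917587
y = (30.078·6004.596312 − 6259.285990·169.714) / 21124.494332 = -41.737435

x=-4.918 y=-41.737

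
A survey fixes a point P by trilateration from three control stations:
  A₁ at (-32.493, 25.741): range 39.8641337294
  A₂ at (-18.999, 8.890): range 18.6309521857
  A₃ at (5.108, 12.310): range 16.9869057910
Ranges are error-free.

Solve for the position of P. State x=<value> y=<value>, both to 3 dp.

eq1: (x + 32.493)² + (y − 25.741)² = 39.8641337294²
eq2: (x + 18.999)² + (y − 8.890)² = 18.6309521857²
eq3: (x − 5.108)² + (y − 12.310)² = 16.9869057910²
eq1−eq3, eq1−eq2 (x²,y² cancel):
  75.202·x − 26.862·y = -240.172176
  26.988·x − 33.702·y = -36.363250
det = 75.202·-33.702 − -26.862·26.988 = -1809.506148
x = (-240.172176·-33.702 − -26.862·-36.363250) / -1809.506148 = -3.933390
y = (75.202·-36.363250 − -240.172176·26.988) / -1809.506148 = -2.070829

x=-3.933 y=-2.071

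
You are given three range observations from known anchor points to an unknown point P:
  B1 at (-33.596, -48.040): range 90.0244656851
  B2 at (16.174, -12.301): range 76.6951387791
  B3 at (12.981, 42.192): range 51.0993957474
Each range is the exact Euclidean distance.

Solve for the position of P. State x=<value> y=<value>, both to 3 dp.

eq1: (x + 33.596)² + (y + 48.040)² = 90.0244656851²
eq2: (x − 16.174)² + (y + 12.301)² = 76.6951387791²
eq3: (x − 12.981)² + (y − 42.192)² = 51.0993957474²
eq1−eq3, eq1−eq2 (x²,y² cancel):
  93.154·x + 180.464·y = 4005.394585
  99.540·x + 71.478·y = -801.359829
det = 93.154·71.478 − 180.464·99.540 = -11304.924948
x = (4005.394585·71.478 − 180.464·-801.359829) / -11304.924948 = -38.117387
y = (93.154·-801.359829 − 4005.394585·99.540) / -11304.924948 = 41.870853

x=-38.117 y=41.871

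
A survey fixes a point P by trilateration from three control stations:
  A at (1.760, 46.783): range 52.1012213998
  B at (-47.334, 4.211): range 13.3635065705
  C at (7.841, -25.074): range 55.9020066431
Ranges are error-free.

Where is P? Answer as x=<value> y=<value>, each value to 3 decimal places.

x=-35.441 y=10.305

eq1: (x − 1.760)² + (y − 46.783)² = 52.1012213998²
eq2: (x + 47.334)² + (y − 4.211)² = 13.3635065705²
eq3: (x − 7.841)² + (y + 25.074)² = 55.9020066431²
eq1−eq3, eq1−eq2 (x²,y² cancel):
  12.162·x − 143.714·y = -1912.057007
  -98.188·x − 85.144·y = 2602.447351
det = 12.162·-85.144 − -143.714·-98.188 = -15146.511560
x = (-1912.057007·-85.144 − -143.714·2602.447351) / -15146.511560 = -35.441052
y = (12.162·2602.447351 − -1912.057007·-98.188) / -15146.511560 = 10.305349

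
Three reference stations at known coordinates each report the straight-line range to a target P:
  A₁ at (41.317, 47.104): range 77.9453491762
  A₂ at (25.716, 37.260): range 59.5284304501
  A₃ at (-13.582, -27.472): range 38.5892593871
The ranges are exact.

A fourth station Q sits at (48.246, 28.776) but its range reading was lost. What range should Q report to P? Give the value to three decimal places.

77.450

eq1: (x − 41.317)² + (y − 47.104)² = 77.9453491762²
eq2: (x − 25.716)² + (y − 37.260)² = 59.5284304501²
eq3: (x + 13.582)² + (y + 27.472)² = 38.5892593871²
eq1−eq2, eq1−eq3 (x²,y² cancel):
  -31.202·x − 19.688·y = 655.582377
  -109.798·x − 149.152·y = 1599.646721
det = -31.202·-149.152 − -19.688·-109.798 = 2492.137680
x = (655.582377·-149.152 − -19.688·1599.646721) / 2492.137680 = -26.598682
y = (-31.202·1599.646721 − 655.582377·-109.798) / 2492.137680 = 8.855633
|P − Q| = √((-26.598682 − 48.246)² + (8.855633 − 28.776)²) = 77.450290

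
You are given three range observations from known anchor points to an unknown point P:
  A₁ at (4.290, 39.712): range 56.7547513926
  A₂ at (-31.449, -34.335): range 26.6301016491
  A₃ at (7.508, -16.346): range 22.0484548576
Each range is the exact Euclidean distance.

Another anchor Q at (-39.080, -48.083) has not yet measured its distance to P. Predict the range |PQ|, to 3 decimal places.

42.179

eq1: (x − 4.290)² + (y − 39.712)² = 56.7547513926²
eq2: (x + 31.449)² + (y + 34.335)² = 26.6301016491²
eq3: (x − 7.508)² + (y + 16.346)² = 22.0484548576²
eq3−eq2, eq3−eq1 (x²,y² cancel):
  -77.914·x − 35.978·y = 1621.342094
  -6.436·x + 112.116·y = -1463.082180
det = -77.914·112.116 − -35.978·-6.436 = -8966.960432
x = (1621.342094·112.116 − -35.978·-1463.082180) / -8966.960432 = -14.401716
y = (-77.914·-1463.082180 − 1621.342094·-6.436) / -8966.960432 = -13.876446
|P − Q| = √((-14.401716 − -39.080)² + (-13.876446 − -48.083)²) = 42.179450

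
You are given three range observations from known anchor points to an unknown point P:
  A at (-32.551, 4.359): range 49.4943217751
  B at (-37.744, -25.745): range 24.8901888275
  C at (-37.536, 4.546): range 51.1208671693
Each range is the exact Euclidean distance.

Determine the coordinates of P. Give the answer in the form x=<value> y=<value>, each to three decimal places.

eq1: (x + 32.551)² + (y − 4.359)² = 49.4943217751²
eq2: (x + 37.744)² + (y + 25.745)² = 24.8901888275²
eq3: (x + 37.536)² + (y − 4.546)² = 51.1208671693²
eq1−eq2, eq1−eq3 (x²,y² cancel):
  -10.386·x − 60.208·y = 2839.012467
  -9.970·x + 0.374·y = 187.393758
det = -10.386·0.374 − -60.208·-9.970 = -604.158124
x = (2839.012467·0.374 − -60.208·187.393758) / -604.158124 = -20.432389
y = (-10.386·187.393758 − 2839.012467·-9.970) / -604.158124 = -43.628781

x=-20.432 y=-43.629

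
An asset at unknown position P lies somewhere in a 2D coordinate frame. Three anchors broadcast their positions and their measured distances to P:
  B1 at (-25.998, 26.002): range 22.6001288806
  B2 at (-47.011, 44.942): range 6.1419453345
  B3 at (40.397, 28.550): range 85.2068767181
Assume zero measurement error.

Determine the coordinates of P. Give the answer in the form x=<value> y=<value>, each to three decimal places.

x=-44.099 y=39.534

eq1: (x + 25.998)² + (y − 26.002)² = 22.6001288806²
eq2: (x + 47.011)² + (y − 44.942)² = 6.1419453345²
eq3: (x − 40.397)² + (y − 28.550)² = 85.2068767181²
eq1−eq3, eq1−eq2 (x²,y² cancel):
  132.790·x + 5.096·y = -5654.425914
  -42.026·x + 37.880·y = 3350.859810
det = 132.790·37.880 − 5.096·-42.026 = 5244.249696
x = (-5654.425914·37.880 − 5.096·3350.859810) / 5244.249696 = -44.098899
y = (132.790·3350.859810 − -5654.425914·-42.026) / 5244.249696 = 39.534306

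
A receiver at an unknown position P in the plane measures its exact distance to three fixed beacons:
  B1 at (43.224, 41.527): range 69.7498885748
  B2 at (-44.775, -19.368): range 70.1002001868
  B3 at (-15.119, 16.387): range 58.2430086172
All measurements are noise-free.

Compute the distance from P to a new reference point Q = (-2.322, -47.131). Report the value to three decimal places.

eq1: (x − 43.224)² + (y − 41.527)² = 69.7498885748²
eq2: (x + 44.775)² + (y + 19.368)² = 70.1002001868²
eq3: (x + 15.119)² + (y − 16.387)² = 58.2430086172²
eq3−eq1, eq3−eq2 (x²,y² cancel):
  116.686·x + 50.280·y = 1622.889072
  -59.312·x − 71.510·y = 361.012106
det = 116.686·-71.510 − 50.280·-59.312 = -5362.008500
x = (1622.889072·-71.510 − 50.280·361.012106) / -5362.008500 = 25.028772
y = (116.686·361.012106 − 1622.889072·-59.312) / -5362.008500 = -25.807840
|P − Q| = √((25.028772 − -2.322)² + (-25.807840 − -47.131)²) = 34.680569

34.681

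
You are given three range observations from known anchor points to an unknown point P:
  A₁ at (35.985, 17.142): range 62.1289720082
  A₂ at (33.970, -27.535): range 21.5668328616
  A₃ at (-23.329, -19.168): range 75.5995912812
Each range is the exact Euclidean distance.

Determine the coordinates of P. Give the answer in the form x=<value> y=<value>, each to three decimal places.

eq1: (x − 35.985)² + (y − 17.142)² = 62.1289720082²
eq2: (x − 33.970)² + (y + 27.535)² = 21.5668328616²
eq3: (x + 23.329)² + (y + 19.168)² = 75.5995912812²
eq3−eq1, eq3−eq2 (x²,y² cancel):
  118.628·x + 72.620·y = 2532.402963
  114.598·x − 16.734·y = 6250.652582
det = 118.628·-16.734 − 72.620·114.598 = -10307.227712
x = (2532.402963·-16.734 − 72.620·6250.652582) / -10307.227712 = 48.150641
y = (118.628·6250.652582 − 2532.402963·114.598) / -10307.227712 = -43.784237

x=48.151 y=-43.784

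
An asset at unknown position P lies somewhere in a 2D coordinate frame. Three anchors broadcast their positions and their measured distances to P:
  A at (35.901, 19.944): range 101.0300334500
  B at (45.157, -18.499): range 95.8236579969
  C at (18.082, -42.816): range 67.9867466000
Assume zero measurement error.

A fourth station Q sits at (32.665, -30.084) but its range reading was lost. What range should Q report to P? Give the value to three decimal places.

eq1: (x − 35.901)² + (y − 19.944)² = 101.0300334500²
eq2: (x − 45.157)² + (y + 18.499)² = 95.8236579969²
eq3: (x − 18.082)² + (y + 42.816)² = 67.9867466000²
eq3−eq1, eq3−eq2 (x²,y² cancel):
  35.638·x + 125.520·y = -6058.393589
  54.150·x + 48.634·y = -4338.776649
det = 35.638·48.634 − 125.520·54.150 = -5063.689508
x = (-6058.393589·48.634 − 125.520·-4338.776649) / -5063.689508 = -49.363084
y = (35.638·-4338.776649 − -6058.393589·54.150) / -5063.689508 = -34.251052
|P − Q| = √((-49.363084 − 32.665)² + (-34.251052 − -30.084)²) = 82.133860

82.134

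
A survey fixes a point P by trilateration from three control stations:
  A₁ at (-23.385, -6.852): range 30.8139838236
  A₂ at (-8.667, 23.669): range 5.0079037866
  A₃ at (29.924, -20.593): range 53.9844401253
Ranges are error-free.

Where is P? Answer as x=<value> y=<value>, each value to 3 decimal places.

x=-6.709 y=19.060

eq1: (x + 23.385)² + (y + 6.852)² = 30.8139838236²
eq2: (x + 8.667)² + (y − 23.669)² = 5.0079037866²
eq3: (x − 29.924)² + (y + 20.593)² = 53.9844401253²
eq2−eq1, eq2−eq3 (x²,y² cancel):
  -29.436·x − 61.042·y = -965.952820
  77.182·x − 88.524·y = -2205.061700
det = -29.436·-88.524 − -61.042·77.182 = 7317.136108
x = (-965.952820·-88.524 − -61.042·-2205.061700) / 7317.136108 = -6.709096
y = (-29.436·-2205.061700 − -965.952820·77.182) / 7317.136108 = 19.059693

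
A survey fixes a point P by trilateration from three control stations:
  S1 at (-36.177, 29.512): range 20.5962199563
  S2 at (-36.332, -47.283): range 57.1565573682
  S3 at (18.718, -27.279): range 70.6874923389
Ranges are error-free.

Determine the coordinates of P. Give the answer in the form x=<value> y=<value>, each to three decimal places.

x=-41.566 y=9.633

eq1: (x + 36.177)² + (y − 29.512)² = 20.5962199563²
eq2: (x + 36.332)² + (y + 47.283)² = 57.1565573682²
eq3: (x − 18.718)² + (y + 27.279)² = 70.6874923389²
eq1−eq2, eq1−eq3 (x²,y² cancel):
  -0.310·x − 153.590·y = -1466.704934
  109.790·x − 113.582·y = -5657.743405
det = -0.310·-113.582 − -153.590·109.790 = 16897.856520
x = (-1466.704934·-113.582 − -153.590·-5657.743405) / 16897.856520 = -41.566309
y = (-0.310·-5657.743405 − -1466.704934·109.790) / 16897.856520 = 9.633378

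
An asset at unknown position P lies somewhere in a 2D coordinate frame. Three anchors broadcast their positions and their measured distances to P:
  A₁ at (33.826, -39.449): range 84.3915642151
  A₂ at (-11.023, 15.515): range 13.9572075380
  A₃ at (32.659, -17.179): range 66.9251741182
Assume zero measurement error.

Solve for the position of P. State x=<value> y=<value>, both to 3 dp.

eq1: (x − 33.826)² + (y + 39.449)² = 84.3915642151²
eq2: (x + 11.023)² + (y − 15.515)² = 13.9572075380²
eq3: (x − 32.659)² + (y + 17.179)² = 66.9251741182²
eq2−eq3, eq2−eq1 (x²,y² cancel):
  87.364·x − 65.388·y = -3284.668720
  89.698·x − 109.928·y = -4588.932345
det = 87.364·-109.928 − -65.388·89.698 = -3738.576968
x = (-3284.668720·-109.928 − -65.388·-4588.932345) / -3738.576968 = -16.320636
y = (87.364·-4588.932345 − -3284.668720·89.698) / -3738.576968 = 28.427734

x=-16.321 y=28.428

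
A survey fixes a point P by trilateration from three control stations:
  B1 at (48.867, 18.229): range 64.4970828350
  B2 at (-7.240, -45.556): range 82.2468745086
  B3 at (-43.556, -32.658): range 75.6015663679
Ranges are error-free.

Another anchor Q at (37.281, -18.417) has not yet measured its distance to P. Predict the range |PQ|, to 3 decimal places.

eq1: (x − 48.867)² + (y − 18.229)² = 64.4970828350²
eq2: (x + 7.240)² + (y + 45.556)² = 82.2468745086²
eq3: (x + 43.556)² + (y + 32.658)² = 75.6015663679²
eq2−eq3, eq2−eq1 (x²,y² cancel):
  -72.632·x + 25.796·y = 1884.854893
  112.214·x + 127.570·y = 3197.188066
det = -72.632·127.570 − 25.796·112.214 = -12160.336584
x = (1884.854893·127.570 − 25.796·3197.188066) / -12160.336584 = -12.991110
y = (-72.632·3197.188066 − 1884.854893·112.214) / -12160.336584 = 36.489555
|P − Q| = √((-12.991110 − 37.281)² + (36.489555 − -18.417)²) = 74.444710

74.445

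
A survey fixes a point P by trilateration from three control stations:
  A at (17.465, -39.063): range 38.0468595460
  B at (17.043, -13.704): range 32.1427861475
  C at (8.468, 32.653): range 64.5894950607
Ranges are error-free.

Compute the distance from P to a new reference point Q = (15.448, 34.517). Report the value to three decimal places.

62.022

eq1: (x − 17.465)² + (y + 39.063)² = 38.0468595460²
eq2: (x − 17.043)² + (y + 13.704)² = 32.1427861475²
eq3: (x − 8.468)² + (y − 32.653)² = 64.5894950607²
eq2−eq3, eq2−eq1 (x²,y² cancel):
  -17.150·x + 92.714·y = -2478.982203
  0.844·x − 50.718·y = 938.275909
det = -17.150·-50.718 − 92.714·0.844 = 791.563084
x = (-2478.982203·-50.718 − 92.714·938.275909) / 791.563084 = 48.938243
y = (-17.150·938.275909 − -2478.982203·0.844) / 791.563084 = -17.685477
|P − Q| = √((48.938243 − 15.448)² + (-17.685477 − 34.517)²) = 62.021730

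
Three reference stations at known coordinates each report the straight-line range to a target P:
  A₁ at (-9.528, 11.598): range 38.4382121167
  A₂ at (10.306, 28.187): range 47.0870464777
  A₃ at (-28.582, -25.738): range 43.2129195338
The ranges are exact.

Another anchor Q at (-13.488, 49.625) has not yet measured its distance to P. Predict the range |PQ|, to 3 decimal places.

73.717

eq1: (x + 9.528)² + (y − 11.598)² = 38.4382121167²
eq2: (x − 10.306)² + (y − 28.187)² = 47.0870464777²
eq3: (x + 28.582)² + (y + 25.738)² = 43.2129195338²
eq1−eq2, eq1−eq3 (x²,y² cancel):
  39.668·x + 33.178·y = -64.269578
  -38.108·x − 74.672·y = 864.218716
det = 39.668·-74.672 − 33.178·-38.108 = -1697.741672
x = (-64.269578·-74.672 − 33.178·864.218716) / -1697.741672 = 14.062157
y = (39.668·864.218716 − -64.269578·-38.108) / -1697.741672 = -18.749992
|P − Q| = √((14.062157 − -13.488)² + (-18.749992 − 49.625)²) = 73.716692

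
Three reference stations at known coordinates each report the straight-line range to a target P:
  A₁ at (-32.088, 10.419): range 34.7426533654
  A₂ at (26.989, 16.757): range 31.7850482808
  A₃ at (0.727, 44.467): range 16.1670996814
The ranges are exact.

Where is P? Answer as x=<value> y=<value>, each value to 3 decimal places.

eq1: (x + 32.088)² + (y − 10.419)² = 34.7426533654²
eq2: (x − 26.989)² + (y − 16.757)² = 31.7850482808²
eq3: (x − 0.727)² + (y − 44.467)² = 16.1670996814²
eq2−eq1, eq2−eq3 (x²,y² cancel):
  -118.154·x − 12.676·y = -67.770534
  -52.524·x + 55.420·y = 1717.553630
det = -118.154·55.420 − -12.676·-52.524 = -7213.888904
x = (-67.770534·55.420 − -12.676·1717.553630) / -7213.888904 = -2.497386
y = (-118.154·1717.553630 − -67.770534·-52.524) / -7213.888904 = 28.624701

x=-2.497 y=28.625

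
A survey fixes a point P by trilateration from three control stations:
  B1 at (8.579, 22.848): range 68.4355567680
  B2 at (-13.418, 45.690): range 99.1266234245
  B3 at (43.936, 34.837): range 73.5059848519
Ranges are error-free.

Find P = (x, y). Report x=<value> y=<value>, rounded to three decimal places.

x=38.914 y=-38.497

eq1: (x − 8.579)² + (y − 22.848)² = 68.4355567680²
eq2: (x + 13.418)² + (y − 45.690)² = 99.1266234245²
eq3: (x − 43.936)² + (y − 34.837)² = 73.5059848519²
eq2−eq3, eq2−eq1 (x²,y² cancel):
  114.708·x − 21.706·y = 5299.327504
  43.994·x − 45.684·y = 3470.673562
det = 114.708·-45.684 − -21.706·43.994 = -4285.386508
x = (5299.327504·-45.684 − -21.706·3470.673562) / -4285.386508 = 38.913652
y = (114.708·3470.673562 − 5299.327504·43.994) / -4285.386508 = -38.497206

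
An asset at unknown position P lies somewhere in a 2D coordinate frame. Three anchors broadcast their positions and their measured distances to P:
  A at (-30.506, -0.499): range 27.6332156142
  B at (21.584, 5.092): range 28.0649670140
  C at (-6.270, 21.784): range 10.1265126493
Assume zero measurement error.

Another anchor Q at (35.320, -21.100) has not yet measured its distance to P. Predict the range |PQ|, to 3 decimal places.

52.503

eq1: (x + 30.506)² + (y + 0.499)² = 27.6332156142²
eq2: (x − 21.584)² + (y − 5.092)² = 28.0649670140²
eq3: (x + 6.270)² + (y − 21.784)² = 10.1265126493²
eq2−eq1, eq2−eq3 (x²,y² cancel):
  -104.180·x − 11.182·y = 463.115285
  -55.708·x + 33.384·y = 707.154151
det = -104.180·33.384 − -11.182·-55.708 = -4100.871976
x = (463.115285·33.384 − -11.182·707.154151) / -4100.871976 = -5.698310
y = (-104.180·707.154151 − 463.115285·-55.708) / -4100.871976 = 11.673638
|P − Q| = √((-5.698310 − 35.320)² + (11.673638 − -21.100)²) = 52.503457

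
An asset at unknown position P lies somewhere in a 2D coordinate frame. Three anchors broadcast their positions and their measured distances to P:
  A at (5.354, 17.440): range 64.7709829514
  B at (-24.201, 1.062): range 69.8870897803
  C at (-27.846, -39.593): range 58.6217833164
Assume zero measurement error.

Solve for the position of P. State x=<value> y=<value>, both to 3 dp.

eq1: (x − 5.354)² + (y − 17.440)² = 64.7709829514²
eq2: (x + 24.201)² + (y − 1.062)² = 69.8870897803²
eq3: (x + 27.846)² + (y + 39.593)² = 58.6217833164²
eq1−eq3, eq1−eq2 (x²,y² cancel):
  -66.400·x − 114.066·y = 2768.953202
  -59.110·x − 32.756·y = -434.927756
det = -66.400·-32.756 − -114.066·-59.110 = -4567.442860
x = (2768.953202·-32.756 − -114.066·-434.927756) / -4567.442860 = 30.719662
y = (-66.400·-434.927756 − 2768.953202·-59.110) / -4567.442860 = -42.157512

x=30.720 y=-42.158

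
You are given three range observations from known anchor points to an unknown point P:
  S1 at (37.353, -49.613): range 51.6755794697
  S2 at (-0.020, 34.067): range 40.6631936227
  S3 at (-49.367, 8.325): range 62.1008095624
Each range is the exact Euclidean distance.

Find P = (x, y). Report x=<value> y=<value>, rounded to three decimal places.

x=11.289 y=-4.992

eq1: (x − 37.353)² + (y + 49.613)² = 51.6755794697²
eq2: (x + 0.020)² + (y − 34.067)² = 40.6631936227²
eq3: (x + 49.367)² + (y − 8.325)² = 62.1008095624²
eq3−eq2, eq3−eq1 (x²,y² cancel):
  98.694·x + 51.484·y = 857.169808
  173.440·x − 115.876·y = 2536.435099
det = 98.694·-115.876 − 51.484·173.440 = -20365.650904
x = (857.169808·-115.876 − 51.484·2536.435099) / -20365.650904 = 11.289167
y = (98.694·2536.435099 − 857.169808·173.440) / -20365.650904 = -4.991905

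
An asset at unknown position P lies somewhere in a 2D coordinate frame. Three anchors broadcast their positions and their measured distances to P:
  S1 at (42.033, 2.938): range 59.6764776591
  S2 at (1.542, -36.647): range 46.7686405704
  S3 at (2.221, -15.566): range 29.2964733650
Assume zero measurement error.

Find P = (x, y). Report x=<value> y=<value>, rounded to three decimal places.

x=-17.563 y=6.042

eq1: (x − 42.033)² + (y − 2.938)² = 59.6764776591²
eq2: (x − 1.542)² + (y + 36.647)² = 46.7686405704²
eq3: (x − 2.221)² + (y + 15.566)² = 29.2964733650²
eq1−eq3, eq1−eq2 (x²,y² cancel):
  -79.624·x − 37.008·y = 1174.826898
  -80.982·x − 79.170·y = 943.951685
det = -79.624·-79.170 − -37.008·-80.982 = 3306.850224
x = (1174.826898·-79.170 − -37.008·943.951685) / 3306.850224 = -17.562719
y = (-79.624·943.951685 − 1174.826898·-80.982) / 3306.850224 = 6.041587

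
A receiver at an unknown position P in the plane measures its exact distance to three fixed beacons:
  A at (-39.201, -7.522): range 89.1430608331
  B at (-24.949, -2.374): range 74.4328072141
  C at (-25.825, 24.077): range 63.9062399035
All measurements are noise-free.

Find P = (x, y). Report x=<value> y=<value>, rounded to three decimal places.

x=35.959 y=40.410

eq1: (x + 39.201)² + (y + 7.522)² = 89.1430608331²
eq2: (x + 24.949)² + (y + 2.374)² = 74.4328072141²
eq3: (x + 25.825)² + (y − 24.077)² = 63.9062399035²
eq1−eq3, eq1−eq2 (x²,y² cancel):
  26.752·x + 63.198·y = 3515.811465
  28.504·x + 10.296·y = 1441.032097
det = 26.752·10.296 − 63.198·28.504 = -1525.957200
x = (3515.811465·10.296 − 63.198·1441.032097) / -1525.957200 = 35.958775
y = (26.752·1441.032097 − 3515.811465·28.504) / -1525.957200 = 40.410176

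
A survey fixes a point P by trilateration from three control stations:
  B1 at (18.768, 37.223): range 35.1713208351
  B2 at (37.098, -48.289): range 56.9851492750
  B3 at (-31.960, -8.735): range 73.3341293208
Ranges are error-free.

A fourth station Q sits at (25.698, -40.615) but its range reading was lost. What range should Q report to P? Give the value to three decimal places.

51.108

eq1: (x − 18.768)² + (y − 37.223)² = 35.1713208351²
eq2: (x − 37.098)² + (y + 48.289)² = 56.9851492750²
eq3: (x + 31.960)² + (y + 8.735)² = 73.3341293208²
eq2−eq1, eq2−eq3 (x²,y² cancel):
  -36.660·x + 171.024·y = 39.985857
  -138.116·x + 79.108·y = -4740.934585
det = -36.660·79.108 − 171.024·-138.116 = 20721.051504
x = (39.985857·79.108 − 171.024·-4740.934585) / 20721.051504 = 39.282601
y = (-36.660·-4740.934585 − 39.985857·-138.116) / 20721.051504 = 8.654259
|P − Q| = √((39.282601 − 25.698)² + (8.654259 − -40.615)²) = 51.107742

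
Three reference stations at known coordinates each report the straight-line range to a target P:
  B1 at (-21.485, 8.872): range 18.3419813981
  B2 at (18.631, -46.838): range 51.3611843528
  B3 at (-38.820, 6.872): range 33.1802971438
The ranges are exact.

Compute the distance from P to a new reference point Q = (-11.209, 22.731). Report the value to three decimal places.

25.383

eq1: (x + 21.485)² + (y − 8.872)² = 18.3419813981²
eq2: (x − 18.631)² + (y + 46.838)² = 51.3611843528²
eq3: (x + 38.820)² + (y − 6.872)² = 33.1802971438²
eq2−eq3, eq2−eq1 (x²,y² cancel):
  -114.902·x + 107.420·y = 550.343519
  -80.232·x + 111.420·y = 300.948181
det = -114.902·111.420 − 107.420·-80.232 = -4183.859400
x = (550.343519·111.420 − 107.420·300.948181) / -4183.859400 = -6.929349
y = (-114.902·300.948181 − 550.343519·-80.232) / -4183.859400 = -2.288703
|P − Q| = √((-6.929349 − -11.209)² + (-2.288703 − 22.731)²) = 25.383084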